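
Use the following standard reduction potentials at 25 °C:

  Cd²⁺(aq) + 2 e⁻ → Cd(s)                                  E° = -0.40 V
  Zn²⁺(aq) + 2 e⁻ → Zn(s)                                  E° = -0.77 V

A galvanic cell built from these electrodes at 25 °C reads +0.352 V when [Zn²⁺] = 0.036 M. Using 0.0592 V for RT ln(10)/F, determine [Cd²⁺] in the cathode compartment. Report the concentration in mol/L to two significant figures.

Cd²⁺/Cd is the cathode, Zn²⁺/Zn the anode: E°cell = +0.37 V, n = 2.
Overall reaction: Cd²⁺(aq) + Zn(s) → Cd(s) + Zn²⁺(aq); Q = [Zn²⁺]^1/[Cd²⁺]^1.
From E = E° − (0.0592/n) log Q: log Q = (E° − E)·n/0.0592 = (+0.37 − (+0.352))·2/0.0592 = 0.6081.
So 1·log[Cd²⁺] = 1·log(0.036) − log Q = -1.4437 − (0.6081) = -2.0518; [Cd²⁺] = 10^(-2.0518) ≈ 0.0089 M.

0.0089 M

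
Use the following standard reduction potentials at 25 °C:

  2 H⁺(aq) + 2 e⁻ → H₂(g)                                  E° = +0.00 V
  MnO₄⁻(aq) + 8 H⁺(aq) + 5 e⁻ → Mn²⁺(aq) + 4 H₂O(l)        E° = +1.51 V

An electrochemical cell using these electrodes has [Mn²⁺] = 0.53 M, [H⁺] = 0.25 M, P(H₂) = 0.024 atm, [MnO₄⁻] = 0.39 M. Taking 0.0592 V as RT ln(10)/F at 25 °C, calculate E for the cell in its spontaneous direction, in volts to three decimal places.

+1.439 V

MnO₄⁻/Mn²⁺ is the cathode (higher E°), H⁺/H₂ the anode: E°cell = +1.51 − (+0.00) = +1.51 V, n = 10.
Overall: 2 MnO₄⁻(aq) + 6 H⁺(aq) + 5 H₂(g) → 2 Mn²⁺(aq) + 8 H₂O(l)
Q = [Mn²⁺]^2 / ([MnO₄⁻]^2·[H⁺]^6·P(H₂)^5); log Q = 11.978.
E = E° − (0.0592/n) log Q = +1.51 − (0.0592/10)(11.978) = +1.439 V.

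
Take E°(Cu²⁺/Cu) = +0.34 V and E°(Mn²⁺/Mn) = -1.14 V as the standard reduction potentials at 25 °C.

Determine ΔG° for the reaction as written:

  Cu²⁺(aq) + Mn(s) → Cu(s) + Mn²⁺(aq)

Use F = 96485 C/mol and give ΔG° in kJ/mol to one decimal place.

As written, Cu²⁺/Cu is reduced (cathode) and Mn²⁺/Mn is oxidised (anode), so E°cell = (+0.34) − (-1.14) = +1.48 V.
Balancing electrons gives n = 2.
ΔG° = −nFE° = −(2)(96485)(+1.48) = -285,596 J = -285.6 kJ/mol.

-285.6 kJ/mol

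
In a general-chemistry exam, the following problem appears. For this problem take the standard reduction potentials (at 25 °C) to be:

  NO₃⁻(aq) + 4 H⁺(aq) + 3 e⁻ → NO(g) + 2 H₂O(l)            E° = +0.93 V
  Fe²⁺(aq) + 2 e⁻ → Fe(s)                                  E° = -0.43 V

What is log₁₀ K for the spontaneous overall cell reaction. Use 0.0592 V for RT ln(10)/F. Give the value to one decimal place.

Cathode: NO₃⁻/NO; anode: Fe²⁺/Fe. E°cell = +1.36 V, n = 6.
log K = nE°cell / 0.0592 = (6)(+1.36) / 0.0592 = 137.8.

137.8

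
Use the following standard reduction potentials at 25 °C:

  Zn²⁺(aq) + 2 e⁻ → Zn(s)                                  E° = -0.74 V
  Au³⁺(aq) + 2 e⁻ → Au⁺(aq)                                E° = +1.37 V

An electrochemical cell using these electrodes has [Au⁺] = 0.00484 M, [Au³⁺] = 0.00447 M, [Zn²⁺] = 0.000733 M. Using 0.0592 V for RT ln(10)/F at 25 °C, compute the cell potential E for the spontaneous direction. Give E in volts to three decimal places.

+2.202 V

Au³⁺/Au⁺ is the cathode (higher E°), Zn²⁺/Zn the anode: E°cell = +1.37 − (-0.74) = +2.11 V, n = 2.
Overall: Au³⁺(aq) + Zn(s) → Au⁺(aq) + Zn²⁺(aq)
Q = [Au⁺]·[Zn²⁺] / ([Au³⁺]); log Q = -3.100.
E = E° − (0.0592/n) log Q = +2.11 − (0.0592/2)(-3.100) = +2.202 V.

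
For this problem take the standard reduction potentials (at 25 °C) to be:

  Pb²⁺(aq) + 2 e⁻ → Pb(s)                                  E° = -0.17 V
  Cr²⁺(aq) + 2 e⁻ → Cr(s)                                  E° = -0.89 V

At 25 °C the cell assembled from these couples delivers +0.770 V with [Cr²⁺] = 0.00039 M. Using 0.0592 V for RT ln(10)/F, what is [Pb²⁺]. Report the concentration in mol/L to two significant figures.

Pb²⁺/Pb is the cathode, Cr²⁺/Cr the anode: E°cell = +0.72 V, n = 2.
Overall reaction: Pb²⁺(aq) + Cr(s) → Pb(s) + Cr²⁺(aq); Q = [Cr²⁺]^1/[Pb²⁺]^1.
From E = E° − (0.0592/n) log Q: log Q = (E° − E)·n/0.0592 = (+0.72 − (+0.770))·2/0.0592 = -1.6892.
So 1·log[Pb²⁺] = 1·log(0.00039) − log Q = -3.4089 − (-1.6892) = -1.7197; [Pb²⁺] = 10^(-1.7197) ≈ 0.019 M.

0.019 M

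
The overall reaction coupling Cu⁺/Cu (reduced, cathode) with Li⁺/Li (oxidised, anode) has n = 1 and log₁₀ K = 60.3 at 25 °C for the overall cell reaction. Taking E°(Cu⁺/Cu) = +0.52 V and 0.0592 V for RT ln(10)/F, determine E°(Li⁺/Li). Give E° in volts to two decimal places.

-3.05 V

E°cell = (0.0592/n)·log K = (0.0592/1)(60.3) = +3.570 V.
Since Cu⁺/Cu is the cathode and Li⁺/Li the anode, E°cell = E°(Cu⁺/Cu) − E°(Li⁺/Li).
So E°(Li⁺/Li) = E°(Cu⁺/Cu) − E°cell = (+0.52) − (+3.570) = -3.05 V.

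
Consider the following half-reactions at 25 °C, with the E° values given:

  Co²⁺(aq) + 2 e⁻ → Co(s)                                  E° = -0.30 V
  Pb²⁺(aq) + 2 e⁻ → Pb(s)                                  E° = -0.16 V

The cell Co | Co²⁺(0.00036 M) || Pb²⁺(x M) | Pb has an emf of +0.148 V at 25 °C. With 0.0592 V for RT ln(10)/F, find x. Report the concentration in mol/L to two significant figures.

Pb²⁺/Pb is the cathode, Co²⁺/Co the anode: E°cell = +0.14 V, n = 2.
Overall reaction: Pb²⁺(aq) + Co(s) → Pb(s) + Co²⁺(aq); Q = [Co²⁺]^1/[Pb²⁺]^1.
From E = E° − (0.0592/n) log Q: log Q = (E° − E)·n/0.0592 = (+0.14 − (+0.148))·2/0.0592 = -0.2703.
So 1·log[Pb²⁺] = 1·log(0.00036) − log Q = -3.4437 − (-0.2703) = -3.1734; [Pb²⁺] = 10^(-3.1734) ≈ 0.00067 M.

0.00067 M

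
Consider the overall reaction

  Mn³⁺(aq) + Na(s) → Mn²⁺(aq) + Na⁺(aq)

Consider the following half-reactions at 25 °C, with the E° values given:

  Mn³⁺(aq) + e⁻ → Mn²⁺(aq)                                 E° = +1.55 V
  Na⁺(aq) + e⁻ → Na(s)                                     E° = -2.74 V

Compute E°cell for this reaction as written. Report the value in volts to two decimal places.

+4.29 V

The Mn³⁺/Mn²⁺ couple has the higher reduction potential, so it is the cathode; Na⁺/Na is oxidised at the anode.
E°cell = E°(cathode) − E°(anode) = (+1.55) − (-2.74) = +4.29 V.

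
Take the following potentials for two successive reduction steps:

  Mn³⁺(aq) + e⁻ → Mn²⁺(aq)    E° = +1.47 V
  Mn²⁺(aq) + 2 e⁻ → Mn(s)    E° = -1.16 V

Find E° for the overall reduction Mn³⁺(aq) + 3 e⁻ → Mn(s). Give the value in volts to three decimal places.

-0.283 V

Since ΔG° = −nFE° is additive over sequential reductions, n₃E°₃ = n₁E°₁ + n₂E°₂.
E°₃ = (1×+1.47 + 2×-1.16) / 3 = (-0.850) / 3 = -0.283 V.
Simply averaging or adding the two E° values would be wrong; the electron-weighted sum is required.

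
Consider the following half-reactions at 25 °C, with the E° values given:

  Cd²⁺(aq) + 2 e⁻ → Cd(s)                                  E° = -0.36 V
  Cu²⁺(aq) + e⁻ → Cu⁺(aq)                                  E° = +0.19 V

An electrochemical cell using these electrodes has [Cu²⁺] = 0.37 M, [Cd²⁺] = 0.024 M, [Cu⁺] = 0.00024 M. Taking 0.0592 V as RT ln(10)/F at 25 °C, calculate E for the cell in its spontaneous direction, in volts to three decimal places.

Cu²⁺/Cu⁺ is the cathode (higher E°), Cd²⁺/Cd the anode: E°cell = +0.19 − (-0.36) = +0.55 V, n = 2.
Overall: 2 Cu²⁺(aq) + Cd(s) → 2 Cu⁺(aq) + Cd²⁺(aq)
Q = [Cu⁺]^2·[Cd²⁺] / ([Cu²⁺]^2); log Q = -7.996.
E = E° − (0.0592/n) log Q = +0.55 − (0.0592/2)(-7.996) = +0.787 V.

+0.787 V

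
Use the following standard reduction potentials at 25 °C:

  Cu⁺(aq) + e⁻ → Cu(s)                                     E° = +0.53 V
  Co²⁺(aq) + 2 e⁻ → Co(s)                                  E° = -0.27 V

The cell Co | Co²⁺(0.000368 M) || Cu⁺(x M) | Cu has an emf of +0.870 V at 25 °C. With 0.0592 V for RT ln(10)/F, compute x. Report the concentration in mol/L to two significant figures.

0.29 M

Cu⁺/Cu is the cathode, Co²⁺/Co the anode: E°cell = +0.80 V, n = 2.
Overall reaction: 2 Cu⁺(aq) + Co(s) → 2 Cu(s) + Co²⁺(aq); Q = [Co²⁺]^1/[Cu⁺]^2.
From E = E° − (0.0592/n) log Q: log Q = (E° − E)·n/0.0592 = (+0.80 − (+0.870))·2/0.0592 = -2.3649.
So 2·log[Cu⁺] = 1·log(0.000368) − log Q = -3.4342 − (-2.3649) = -1.0693; log[Cu⁺] = -1.0693 / 2 = -0.5346; [Cu⁺] = 10^(-0.5346) ≈ 0.29 M.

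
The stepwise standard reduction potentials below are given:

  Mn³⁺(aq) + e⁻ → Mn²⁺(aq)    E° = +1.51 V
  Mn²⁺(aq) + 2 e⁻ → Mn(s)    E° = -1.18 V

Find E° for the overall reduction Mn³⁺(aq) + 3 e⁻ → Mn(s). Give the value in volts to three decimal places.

Standard free energies of sequential steps add: ΔG°₃ = ΔG°₁ + ΔG°₂, so n₃E°₃ = n₁E°₁ + n₂E°₂.
E°₃ = (1×+1.51 + 2×-1.18) / 3 = (-0.850) / 3 = -0.283 V.

-0.283 V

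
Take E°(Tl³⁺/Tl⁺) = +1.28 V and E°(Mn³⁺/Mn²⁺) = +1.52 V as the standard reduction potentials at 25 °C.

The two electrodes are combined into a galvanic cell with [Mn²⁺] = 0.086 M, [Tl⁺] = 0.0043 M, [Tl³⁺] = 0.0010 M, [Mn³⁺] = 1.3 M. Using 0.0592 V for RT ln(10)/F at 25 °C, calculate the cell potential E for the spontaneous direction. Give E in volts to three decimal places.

Mn³⁺/Mn²⁺ is the cathode (higher E°), Tl³⁺/Tl⁺ the anode: E°cell = +1.52 − (+1.28) = +0.24 V, n = 2.
Overall: 2 Mn³⁺(aq) + Tl⁺(aq) → 2 Mn²⁺(aq) + Tl³⁺(aq)
Q = [Mn²⁺]^2·[Tl³⁺] / ([Mn³⁺]^2·[Tl⁺]); log Q = -2.992.
E = E° − (0.0592/n) log Q = +0.24 − (0.0592/2)(-2.992) = +0.329 V.

+0.329 V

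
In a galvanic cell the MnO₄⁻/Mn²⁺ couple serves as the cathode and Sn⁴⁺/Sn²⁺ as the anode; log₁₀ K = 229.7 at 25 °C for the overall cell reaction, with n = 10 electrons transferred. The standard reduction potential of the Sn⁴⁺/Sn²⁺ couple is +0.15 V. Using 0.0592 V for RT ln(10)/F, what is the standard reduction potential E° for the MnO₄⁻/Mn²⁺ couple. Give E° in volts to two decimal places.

+1.51 V

E°cell = (0.0592/n)·log K = (0.0592/10)(229.7) = +1.360 V.
Since MnO₄⁻/Mn²⁺ is the cathode and Sn⁴⁺/Sn²⁺ the anode, E°cell = E°(MnO₄⁻/Mn²⁺) − E°(Sn⁴⁺/Sn²⁺).
So E°(MnO₄⁻/Mn²⁺) = E°cell + E°(Sn⁴⁺/Sn²⁺) = +1.360 + (+0.15) = +1.51 V.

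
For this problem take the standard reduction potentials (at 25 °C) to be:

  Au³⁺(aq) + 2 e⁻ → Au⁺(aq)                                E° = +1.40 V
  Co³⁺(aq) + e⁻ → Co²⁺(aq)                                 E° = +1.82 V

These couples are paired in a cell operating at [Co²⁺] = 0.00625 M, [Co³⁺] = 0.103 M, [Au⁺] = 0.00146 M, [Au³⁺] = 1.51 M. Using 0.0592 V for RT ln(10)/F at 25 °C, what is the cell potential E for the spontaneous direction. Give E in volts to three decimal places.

Co³⁺/Co²⁺ is the cathode (higher E°), Au³⁺/Au⁺ the anode: E°cell = +1.82 − (+1.40) = +0.42 V, n = 2.
Overall: 2 Co³⁺(aq) + Au⁺(aq) → 2 Co²⁺(aq) + Au³⁺(aq)
Q = [Co²⁺]^2·[Au³⁺] / ([Co³⁺]^2·[Au⁺]); log Q = 0.581.
E = E° − (0.0592/n) log Q = +0.42 − (0.0592/2)(0.581) = +0.403 V.

+0.403 V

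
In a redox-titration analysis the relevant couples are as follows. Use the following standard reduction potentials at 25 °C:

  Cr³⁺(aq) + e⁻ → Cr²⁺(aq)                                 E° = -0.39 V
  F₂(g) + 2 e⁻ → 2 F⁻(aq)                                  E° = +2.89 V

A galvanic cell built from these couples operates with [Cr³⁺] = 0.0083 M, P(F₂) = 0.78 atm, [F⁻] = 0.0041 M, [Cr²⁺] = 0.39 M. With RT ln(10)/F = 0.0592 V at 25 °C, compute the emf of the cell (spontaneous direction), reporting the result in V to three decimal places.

F₂/F⁻ is the cathode (higher E°), Cr³⁺/Cr²⁺ the anode: E°cell = +2.89 − (-0.39) = +3.28 V, n = 2.
Overall: F₂(g) + 2 Cr²⁺(aq) → 2 F⁻(aq) + 2 Cr³⁺(aq)
Q = [F⁻]^2·[Cr³⁺]^2 / (P(F₂)·[Cr²⁺]^2); log Q = -8.010.
E = E° − (0.0592/n) log Q = +3.28 − (0.0592/2)(-8.010) = +3.517 V.

+3.517 V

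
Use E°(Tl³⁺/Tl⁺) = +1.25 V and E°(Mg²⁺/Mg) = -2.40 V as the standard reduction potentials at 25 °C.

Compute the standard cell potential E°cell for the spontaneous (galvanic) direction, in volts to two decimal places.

+3.65 V

The Tl³⁺/Tl⁺ couple has the higher reduction potential, so it is the cathode; Mg²⁺/Mg is oxidised at the anode.
E°cell = E°(cathode) − E°(anode) = (+1.25) − (-2.40) = +3.65 V.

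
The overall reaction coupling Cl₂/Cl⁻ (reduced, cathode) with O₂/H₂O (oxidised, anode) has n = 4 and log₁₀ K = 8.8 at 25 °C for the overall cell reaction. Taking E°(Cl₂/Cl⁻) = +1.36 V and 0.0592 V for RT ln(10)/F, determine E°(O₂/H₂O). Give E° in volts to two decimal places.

E°cell = (0.0592/n)·log K = (0.0592/4)(8.8) = +0.130 V.
Since Cl₂/Cl⁻ is the cathode and O₂/H₂O the anode, E°cell = E°(Cl₂/Cl⁻) − E°(O₂/H₂O).
So E°(O₂/H₂O) = E°(Cl₂/Cl⁻) − E°cell = (+1.36) − (+0.130) = +1.23 V.

+1.23 V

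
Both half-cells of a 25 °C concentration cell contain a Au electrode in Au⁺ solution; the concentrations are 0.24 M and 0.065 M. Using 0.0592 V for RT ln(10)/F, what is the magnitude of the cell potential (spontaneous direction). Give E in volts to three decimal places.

+0.034 V

For a concentration cell E°cell = 0. The 0.24 M side is the cathode (reduction is favoured where [Au⁺] is higher).
With n = 1, E = −(0.0592/1) log([Au⁺]ₐₙ/[Au⁺]꜀ₐₜ) = −(0.0592/1) log(0.065/0.24) = −(0.0592/1)(-0.567) = +0.034 V.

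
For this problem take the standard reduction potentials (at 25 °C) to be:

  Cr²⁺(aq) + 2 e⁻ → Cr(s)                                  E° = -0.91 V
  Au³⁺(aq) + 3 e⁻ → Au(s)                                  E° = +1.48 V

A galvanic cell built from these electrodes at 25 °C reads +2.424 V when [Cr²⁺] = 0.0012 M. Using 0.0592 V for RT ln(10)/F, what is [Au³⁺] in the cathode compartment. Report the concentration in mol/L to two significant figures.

Au³⁺/Au is the cathode, Cr²⁺/Cr the anode: E°cell = +2.39 V, n = 6.
Overall reaction: 2 Au³⁺(aq) + 3 Cr(s) → 2 Au(s) + 3 Cr²⁺(aq); Q = [Cr²⁺]^3/[Au³⁺]^2.
From E = E° − (0.0592/n) log Q: log Q = (E° − E)·n/0.0592 = (+2.39 − (+2.424))·6/0.0592 = -3.4459.
So 2·log[Au³⁺] = 3·log(0.0012) − log Q = -8.7625 − (-3.4459) = -5.3166; log[Au³⁺] = -5.3166 / 2 = -2.6583; [Au³⁺] = 10^(-2.6583) ≈ 0.0022 M.

0.0022 M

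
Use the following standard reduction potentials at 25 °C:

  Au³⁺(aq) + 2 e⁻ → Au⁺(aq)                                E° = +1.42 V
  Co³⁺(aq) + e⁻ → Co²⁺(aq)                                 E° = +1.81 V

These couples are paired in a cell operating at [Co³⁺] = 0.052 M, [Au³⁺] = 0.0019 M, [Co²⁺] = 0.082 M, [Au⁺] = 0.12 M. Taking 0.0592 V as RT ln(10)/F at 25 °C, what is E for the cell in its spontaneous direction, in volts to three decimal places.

+0.432 V

Co³⁺/Co²⁺ is the cathode (higher E°), Au³⁺/Au⁺ the anode: E°cell = +1.81 − (+1.42) = +0.39 V, n = 2.
Overall: 2 Co³⁺(aq) + Au⁺(aq) → 2 Co²⁺(aq) + Au³⁺(aq)
Q = [Co²⁺]^2·[Au³⁺] / ([Co³⁺]^2·[Au⁺]); log Q = -1.405.
E = E° − (0.0592/n) log Q = +0.39 − (0.0592/2)(-1.405) = +0.432 V.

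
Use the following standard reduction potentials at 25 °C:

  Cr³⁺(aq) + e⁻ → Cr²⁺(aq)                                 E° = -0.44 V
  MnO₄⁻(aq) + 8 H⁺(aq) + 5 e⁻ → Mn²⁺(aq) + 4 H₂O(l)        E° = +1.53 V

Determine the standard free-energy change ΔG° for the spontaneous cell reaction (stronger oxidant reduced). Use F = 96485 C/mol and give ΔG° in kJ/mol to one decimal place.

-950.4 kJ/mol

MnO₄⁻/Mn²⁺ (E° = +1.53 V) is the cathode; Cr³⁺/Cr²⁺ (E° = -0.44 V) is the anode, so E°cell = +1.97 V.
Balancing electrons gives n = 5 (lcm of 5 and 1).
ΔG° = −nFE° = −(5)(96485)(+1.97) = -950,377 J = -950.4 kJ/mol.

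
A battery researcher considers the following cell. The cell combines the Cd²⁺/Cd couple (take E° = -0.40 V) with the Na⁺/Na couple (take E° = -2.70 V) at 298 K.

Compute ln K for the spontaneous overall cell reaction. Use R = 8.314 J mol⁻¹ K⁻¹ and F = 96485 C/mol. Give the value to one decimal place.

179.1

Cathode: Cd²⁺/Cd; anode: Na⁺/Na. E°cell = (-0.40) − (-2.70) = +2.30 V, with n = 2.
ΔG° = −nFE° = −RT ln K, so ln K = nFE°/(RT) = (2)(96485)(+2.30) / ((8.314)(298)) = 179.139.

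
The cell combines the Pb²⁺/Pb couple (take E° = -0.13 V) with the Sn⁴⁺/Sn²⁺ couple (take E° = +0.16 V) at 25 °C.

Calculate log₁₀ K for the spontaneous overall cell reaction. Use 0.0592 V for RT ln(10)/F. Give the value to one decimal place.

9.8

Cathode: Sn⁴⁺/Sn²⁺; anode: Pb²⁺/Pb. E°cell = +0.29 V, n = 2.
log K = nE°cell / 0.0592 = (2)(+0.29) / 0.0592 = 9.8.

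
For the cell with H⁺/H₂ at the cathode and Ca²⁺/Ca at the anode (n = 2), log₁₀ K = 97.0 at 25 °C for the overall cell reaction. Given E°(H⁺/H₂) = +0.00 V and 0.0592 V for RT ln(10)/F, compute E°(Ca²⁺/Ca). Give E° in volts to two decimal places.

E°cell = (0.0592/n)·log K = (0.0592/2)(97.0) = +2.871 V.
Since H⁺/H₂ is the cathode and Ca²⁺/Ca the anode, E°cell = E°(H⁺/H₂) − E°(Ca²⁺/Ca).
So E°(Ca²⁺/Ca) = E°(H⁺/H₂) − E°cell = (+0.00) − (+2.871) = -2.87 V.

-2.87 V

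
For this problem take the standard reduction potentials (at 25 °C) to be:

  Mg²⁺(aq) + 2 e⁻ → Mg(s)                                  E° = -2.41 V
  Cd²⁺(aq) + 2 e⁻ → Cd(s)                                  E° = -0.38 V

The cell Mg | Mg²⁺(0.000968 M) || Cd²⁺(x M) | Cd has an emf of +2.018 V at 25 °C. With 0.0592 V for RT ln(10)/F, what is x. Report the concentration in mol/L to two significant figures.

Cd²⁺/Cd is the cathode, Mg²⁺/Mg the anode: E°cell = +2.03 V, n = 2.
Overall reaction: Cd²⁺(aq) + Mg(s) → Cd(s) + Mg²⁺(aq); Q = [Mg²⁺]^1/[Cd²⁺]^1.
From E = E° − (0.0592/n) log Q: log Q = (E° − E)·n/0.0592 = (+2.03 − (+2.018))·2/0.0592 = 0.4054.
So 1·log[Cd²⁺] = 1·log(0.000968) − log Q = -3.0141 − (0.4054) = -3.4195; [Cd²⁺] = 10^(-3.4195) ≈ 0.00038 M.

0.00038 M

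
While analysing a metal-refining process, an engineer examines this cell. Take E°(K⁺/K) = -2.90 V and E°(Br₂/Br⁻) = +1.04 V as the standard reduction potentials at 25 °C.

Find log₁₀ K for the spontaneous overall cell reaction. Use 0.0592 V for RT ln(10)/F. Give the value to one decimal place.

133.1

Cathode: Br₂/Br⁻; anode: K⁺/K. E°cell = +3.94 V, n = 2.
log K = nE°cell / 0.0592 = (2)(+3.94) / 0.0592 = 133.1.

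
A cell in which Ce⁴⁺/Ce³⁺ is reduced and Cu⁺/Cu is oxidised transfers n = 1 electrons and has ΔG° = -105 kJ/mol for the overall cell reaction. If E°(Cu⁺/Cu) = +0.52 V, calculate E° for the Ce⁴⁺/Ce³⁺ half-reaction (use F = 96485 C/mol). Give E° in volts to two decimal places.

+1.61 V

E°cell = −ΔG°/(nF) = −(-105×10³)/((1)(96485)) = +1.088 V.
Since Ce⁴⁺/Ce³⁺ is the cathode and Cu⁺/Cu the anode, E°cell = E°(Ce⁴⁺/Ce³⁺) − E°(Cu⁺/Cu).
So E°(Ce⁴⁺/Ce³⁺) = E°cell + E°(Cu⁺/Cu) = +1.088 + (+0.52) = +1.61 V.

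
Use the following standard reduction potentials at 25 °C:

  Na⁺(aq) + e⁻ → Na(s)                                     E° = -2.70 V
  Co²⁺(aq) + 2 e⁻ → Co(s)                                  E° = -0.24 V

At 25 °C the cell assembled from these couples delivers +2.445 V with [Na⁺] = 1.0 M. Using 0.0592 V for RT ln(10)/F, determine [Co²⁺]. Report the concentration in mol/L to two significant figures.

Co²⁺/Co is the cathode, Na⁺/Na the anode: E°cell = +2.46 V, n = 2.
Overall reaction: Co²⁺(aq) + 2 Na(s) → Co(s) + 2 Na⁺(aq); Q = [Na⁺]^2/[Co²⁺]^1.
From E = E° − (0.0592/n) log Q: log Q = (E° − E)·n/0.0592 = (+2.46 − (+2.445))·2/0.0592 = 0.5068.
So 1·log[Co²⁺] = 2·log(1) − log Q = 0.0000 − (0.5068) = -0.5068; [Co²⁺] = 10^(-0.5068) ≈ 0.31 M.

0.31 M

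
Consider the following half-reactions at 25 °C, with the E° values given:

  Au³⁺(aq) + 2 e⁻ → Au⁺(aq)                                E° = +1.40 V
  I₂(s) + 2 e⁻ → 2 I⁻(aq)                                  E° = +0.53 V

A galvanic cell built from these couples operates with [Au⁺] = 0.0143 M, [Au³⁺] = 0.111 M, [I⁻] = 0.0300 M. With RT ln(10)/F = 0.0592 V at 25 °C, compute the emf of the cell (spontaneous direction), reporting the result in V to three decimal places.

+0.806 V

Au³⁺/Au⁺ is the cathode (higher E°), I₂/I⁻ the anode: E°cell = +1.40 − (+0.53) = +0.87 V, n = 2.
Overall: Au³⁺(aq) + 2 I⁻(aq) → Au⁺(aq) + I₂(s)
Q = [Au⁺] / ([Au³⁺]·[I⁻]^2); log Q = 2.156.
E = E° − (0.0592/n) log Q = +0.87 − (0.0592/2)(2.156) = +0.806 V.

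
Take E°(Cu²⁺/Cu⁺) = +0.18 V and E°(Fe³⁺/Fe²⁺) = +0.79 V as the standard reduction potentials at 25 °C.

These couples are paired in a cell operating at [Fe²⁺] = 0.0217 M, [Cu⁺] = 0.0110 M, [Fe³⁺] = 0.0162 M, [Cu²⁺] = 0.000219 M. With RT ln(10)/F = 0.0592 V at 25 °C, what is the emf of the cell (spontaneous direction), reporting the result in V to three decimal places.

Fe³⁺/Fe²⁺ is the cathode (higher E°), Cu²⁺/Cu⁺ the anode: E°cell = +0.79 − (+0.18) = +0.61 V, n = 1.
Overall: Fe³⁺(aq) + Cu⁺(aq) → Fe²⁺(aq) + Cu²⁺(aq)
Q = [Fe²⁺]·[Cu²⁺] / ([Fe³⁺]·[Cu⁺]); log Q = -1.574.
E = E° − (0.0592/n) log Q = +0.61 − (0.0592/1)(-1.574) = +0.703 V.

+0.703 V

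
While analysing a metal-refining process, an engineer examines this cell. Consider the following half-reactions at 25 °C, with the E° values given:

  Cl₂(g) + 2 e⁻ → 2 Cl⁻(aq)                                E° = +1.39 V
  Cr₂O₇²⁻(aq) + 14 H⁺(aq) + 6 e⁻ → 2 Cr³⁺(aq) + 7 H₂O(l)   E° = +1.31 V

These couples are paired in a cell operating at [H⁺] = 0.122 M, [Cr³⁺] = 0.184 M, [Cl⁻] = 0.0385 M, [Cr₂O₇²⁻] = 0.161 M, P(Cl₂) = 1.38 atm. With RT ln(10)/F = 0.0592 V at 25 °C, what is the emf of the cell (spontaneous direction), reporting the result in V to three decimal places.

+0.287 V

Cl₂/Cl⁻ is the cathode (higher E°), Cr₂O₇²⁻/Cr³⁺ the anode: E°cell = +1.39 − (+1.31) = +0.08 V, n = 6.
Overall: 3 Cl₂(g) + 2 Cr³⁺(aq) + 7 H₂O(l) → 6 Cl⁻(aq) + Cr₂O₇²⁻(aq) + 14 H⁺(aq)
Q = [Cl⁻]^6·[Cr₂O₇²⁻]·[H⁺]^14 / (P(Cl₂)^3·[Cr³⁺]^2); log Q = -21.021.
E = E° − (0.0592/n) log Q = +0.08 − (0.0592/6)(-21.021) = +0.287 V.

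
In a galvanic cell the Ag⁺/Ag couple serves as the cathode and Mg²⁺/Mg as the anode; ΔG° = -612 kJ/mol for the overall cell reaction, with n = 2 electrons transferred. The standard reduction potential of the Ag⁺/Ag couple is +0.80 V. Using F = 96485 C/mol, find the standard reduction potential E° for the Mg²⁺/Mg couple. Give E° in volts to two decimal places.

-2.37 V

E°cell = −ΔG°/(nF) = −(-612×10³)/((2)(96485)) = +3.171 V.
Since Ag⁺/Ag is the cathode and Mg²⁺/Mg the anode, E°cell = E°(Ag⁺/Ag) − E°(Mg²⁺/Mg).
So E°(Mg²⁺/Mg) = E°(Ag⁺/Ag) − E°cell = (+0.80) − (+3.171) = -2.37 V.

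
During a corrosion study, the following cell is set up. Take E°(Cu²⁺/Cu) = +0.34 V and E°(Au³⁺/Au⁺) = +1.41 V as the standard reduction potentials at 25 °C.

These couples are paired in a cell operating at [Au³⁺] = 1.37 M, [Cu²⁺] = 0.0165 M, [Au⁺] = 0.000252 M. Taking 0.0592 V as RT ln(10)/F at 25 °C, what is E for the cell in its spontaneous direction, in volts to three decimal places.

+1.233 V

Au³⁺/Au⁺ is the cathode (higher E°), Cu²⁺/Cu the anode: E°cell = +1.41 − (+0.34) = +1.07 V, n = 2.
Overall: Au³⁺(aq) + Cu(s) → Au⁺(aq) + Cu²⁺(aq)
Q = [Au⁺]·[Cu²⁺] / ([Au³⁺]); log Q = -5.518.
E = E° − (0.0592/n) log Q = +1.07 − (0.0592/2)(-5.518) = +1.233 V.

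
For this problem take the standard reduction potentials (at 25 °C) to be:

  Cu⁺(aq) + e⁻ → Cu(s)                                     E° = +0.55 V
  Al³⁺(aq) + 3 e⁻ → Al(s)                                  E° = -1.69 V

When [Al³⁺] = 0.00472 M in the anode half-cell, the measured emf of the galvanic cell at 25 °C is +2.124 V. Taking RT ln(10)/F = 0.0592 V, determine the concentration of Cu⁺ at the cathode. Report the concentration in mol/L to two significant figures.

Cu⁺/Cu is the cathode, Al³⁺/Al the anode: E°cell = +2.24 V, n = 3.
Overall reaction: 3 Cu⁺(aq) + Al(s) → 3 Cu(s) + Al³⁺(aq); Q = [Al³⁺]^1/[Cu⁺]^3.
From E = E° − (0.0592/n) log Q: log Q = (E° − E)·n/0.0592 = (+2.24 − (+2.124))·3/0.0592 = 5.8784.
So 3·log[Cu⁺] = 1·log(0.00472) − log Q = -2.3261 − (5.8784) = -8.2045; log[Cu⁺] = -8.2045 / 3 = -2.7348; [Cu⁺] = 10^(-2.7348) ≈ 0.0018 M.

0.0018 M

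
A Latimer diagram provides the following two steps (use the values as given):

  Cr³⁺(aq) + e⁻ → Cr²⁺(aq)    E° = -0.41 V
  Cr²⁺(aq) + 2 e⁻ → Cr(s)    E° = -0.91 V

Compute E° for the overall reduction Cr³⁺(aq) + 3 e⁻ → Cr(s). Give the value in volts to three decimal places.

Since ΔG° = −nFE° is additive over sequential reductions, n₃E°₃ = n₁E°₁ + n₂E°₂.
E°₃ = (1×-0.41 + 2×-0.91) / 3 = (-2.230) / 3 = -0.743 V.
E° values themselves are not directly additive — weighting by electron count is essential.

-0.743 V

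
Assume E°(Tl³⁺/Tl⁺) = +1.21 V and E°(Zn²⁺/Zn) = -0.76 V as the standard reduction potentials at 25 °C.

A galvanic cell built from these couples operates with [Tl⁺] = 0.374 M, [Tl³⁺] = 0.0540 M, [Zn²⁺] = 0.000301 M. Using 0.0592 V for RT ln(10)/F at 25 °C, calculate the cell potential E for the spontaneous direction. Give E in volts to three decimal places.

Tl³⁺/Tl⁺ is the cathode (higher E°), Zn²⁺/Zn the anode: E°cell = +1.21 − (-0.76) = +1.97 V, n = 2.
Overall: Tl³⁺(aq) + Zn(s) → Tl⁺(aq) + Zn²⁺(aq)
Q = [Tl⁺]·[Zn²⁺] / ([Tl³⁺]); log Q = -2.681.
E = E° − (0.0592/n) log Q = +1.97 − (0.0592/2)(-2.681) = +2.049 V.

+2.049 V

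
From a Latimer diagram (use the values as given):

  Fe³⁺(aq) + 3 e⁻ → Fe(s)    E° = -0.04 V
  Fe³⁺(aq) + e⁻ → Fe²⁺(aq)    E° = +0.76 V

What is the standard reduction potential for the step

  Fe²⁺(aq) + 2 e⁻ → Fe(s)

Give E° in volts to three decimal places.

Sequential free energies add, so n₃E°₃ = n₁E°₁ + n₂E°₂.
With n₃ = 3, and the known step contributing 1×(+0.76) V, the unknown satisfies 2·E° = 3×(-0.04) − 1×(+0.76) = -0.880.
E° = -0.880 / 2 = -0.440 V.

-0.440 V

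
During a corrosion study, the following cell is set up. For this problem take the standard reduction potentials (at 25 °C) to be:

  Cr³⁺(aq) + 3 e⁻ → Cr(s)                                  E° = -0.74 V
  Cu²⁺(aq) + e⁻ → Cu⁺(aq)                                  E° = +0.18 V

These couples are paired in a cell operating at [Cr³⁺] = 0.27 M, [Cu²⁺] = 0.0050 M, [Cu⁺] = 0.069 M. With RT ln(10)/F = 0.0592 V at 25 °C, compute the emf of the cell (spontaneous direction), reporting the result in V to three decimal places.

+0.864 V

Cu²⁺/Cu⁺ is the cathode (higher E°), Cr³⁺/Cr the anode: E°cell = +0.18 − (-0.74) = +0.92 V, n = 3.
Overall: 3 Cu²⁺(aq) + Cr(s) → 3 Cu⁺(aq) + Cr³⁺(aq)
Q = [Cu⁺]^3·[Cr³⁺] / ([Cu²⁺]^3); log Q = 2.851.
E = E° − (0.0592/n) log Q = +0.92 − (0.0592/3)(2.851) = +0.864 V.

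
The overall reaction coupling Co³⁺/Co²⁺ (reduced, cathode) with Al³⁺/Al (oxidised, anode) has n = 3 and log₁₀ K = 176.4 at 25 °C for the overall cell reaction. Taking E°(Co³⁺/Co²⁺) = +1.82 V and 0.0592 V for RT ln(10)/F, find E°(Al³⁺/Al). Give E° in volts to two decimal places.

E°cell = (0.0592/n)·log K = (0.0592/3)(176.4) = +3.481 V.
Since Co³⁺/Co²⁺ is the cathode and Al³⁺/Al the anode, E°cell = E°(Co³⁺/Co²⁺) − E°(Al³⁺/Al).
So E°(Al³⁺/Al) = E°(Co³⁺/Co²⁺) − E°cell = (+1.82) − (+3.481) = -1.66 V.

-1.66 V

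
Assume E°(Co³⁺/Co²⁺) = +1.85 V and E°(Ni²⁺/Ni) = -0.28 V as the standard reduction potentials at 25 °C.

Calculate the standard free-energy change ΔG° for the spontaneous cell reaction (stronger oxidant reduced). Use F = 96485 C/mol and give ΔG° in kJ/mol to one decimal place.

Co³⁺/Co²⁺ (E° = +1.85 V) is the cathode; Ni²⁺/Ni (E° = -0.28 V) is the anode, so E°cell = +2.13 V.
Balancing electrons gives n = 2 (lcm of 1 and 2).
ΔG° = −nFE° = −(2)(96485)(+2.13) = -411,026 J = -411.0 kJ/mol.

-411.0 kJ/mol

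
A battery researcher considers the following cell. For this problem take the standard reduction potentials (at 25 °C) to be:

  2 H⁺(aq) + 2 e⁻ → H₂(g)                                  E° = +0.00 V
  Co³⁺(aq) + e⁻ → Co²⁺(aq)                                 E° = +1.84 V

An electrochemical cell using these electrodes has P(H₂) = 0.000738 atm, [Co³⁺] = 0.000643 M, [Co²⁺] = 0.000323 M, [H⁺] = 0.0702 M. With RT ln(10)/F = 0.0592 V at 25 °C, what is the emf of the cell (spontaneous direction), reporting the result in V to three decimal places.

Co³⁺/Co²⁺ is the cathode (higher E°), H⁺/H₂ the anode: E°cell = +1.84 − (+0.00) = +1.84 V, n = 2.
Overall: 2 Co³⁺(aq) + H₂(g) → 2 Co²⁺(aq) + 2 H⁺(aq)
Q = [Co²⁺]^2·[H⁺]^2 / ([Co³⁺]^2·P(H₂)); log Q = 0.227.
E = E° − (0.0592/n) log Q = +1.84 − (0.0592/2)(0.227) = +1.833 V.

+1.833 V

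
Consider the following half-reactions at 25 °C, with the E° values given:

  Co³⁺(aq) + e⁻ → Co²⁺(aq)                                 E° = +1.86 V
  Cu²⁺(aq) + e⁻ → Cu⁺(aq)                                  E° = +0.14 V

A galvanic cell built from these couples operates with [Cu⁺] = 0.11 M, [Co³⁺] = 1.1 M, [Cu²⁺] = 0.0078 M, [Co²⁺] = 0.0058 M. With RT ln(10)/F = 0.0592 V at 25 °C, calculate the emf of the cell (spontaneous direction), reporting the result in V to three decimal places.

+1.923 V

Co³⁺/Co²⁺ is the cathode (higher E°), Cu²⁺/Cu⁺ the anode: E°cell = +1.86 − (+0.14) = +1.72 V, n = 1.
Overall: Co³⁺(aq) + Cu⁺(aq) → Co²⁺(aq) + Cu²⁺(aq)
Q = [Co²⁺]·[Cu²⁺] / ([Co³⁺]·[Cu⁺]); log Q = -3.427.
E = E° − (0.0592/n) log Q = +1.72 − (0.0592/1)(-3.427) = +1.923 V.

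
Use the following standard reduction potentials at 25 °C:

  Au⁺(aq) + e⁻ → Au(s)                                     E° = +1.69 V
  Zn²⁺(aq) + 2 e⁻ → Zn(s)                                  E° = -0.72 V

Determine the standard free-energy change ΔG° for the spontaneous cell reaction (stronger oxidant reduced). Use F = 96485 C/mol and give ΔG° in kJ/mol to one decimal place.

-465.1 kJ/mol

Au⁺/Au (E° = +1.69 V) is the cathode; Zn²⁺/Zn (E° = -0.72 V) is the anode, so E°cell = +2.41 V.
Balancing electrons gives n = 2 (lcm of 1 and 2).
ΔG° = −nFE° = −(2)(96485)(+2.41) = -465,058 J = -465.1 kJ/mol.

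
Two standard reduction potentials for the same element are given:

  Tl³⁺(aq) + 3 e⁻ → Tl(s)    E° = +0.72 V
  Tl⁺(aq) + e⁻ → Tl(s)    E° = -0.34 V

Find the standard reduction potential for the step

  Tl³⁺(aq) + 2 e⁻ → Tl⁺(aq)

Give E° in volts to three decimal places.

Sequential free energies add, so n₃E°₃ = n₁E°₁ + n₂E°₂.
With n₃ = 3, and the known step contributing 1×(-0.34) V, the unknown satisfies 2·E° = 3×(+0.72) − 1×(-0.34) = +2.500.
E° = +2.500 / 2 = +1.250 V.

+1.250 V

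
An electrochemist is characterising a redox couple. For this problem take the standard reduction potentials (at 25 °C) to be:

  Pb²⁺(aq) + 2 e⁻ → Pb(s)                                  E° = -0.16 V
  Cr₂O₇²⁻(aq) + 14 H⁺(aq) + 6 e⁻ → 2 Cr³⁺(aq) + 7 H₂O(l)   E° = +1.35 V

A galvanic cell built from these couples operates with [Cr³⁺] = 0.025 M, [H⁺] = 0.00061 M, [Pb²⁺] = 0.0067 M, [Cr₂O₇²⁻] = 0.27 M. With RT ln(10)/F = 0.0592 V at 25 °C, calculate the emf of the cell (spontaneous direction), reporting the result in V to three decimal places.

+1.156 V

Cr₂O₇²⁻/Cr³⁺ is the cathode (higher E°), Pb²⁺/Pb the anode: E°cell = +1.35 − (-0.16) = +1.51 V, n = 6.
Overall: Cr₂O₇²⁻(aq) + 14 H⁺(aq) + 3 Pb(s) → 2 Cr³⁺(aq) + 7 H₂O(l) + 3 Pb²⁺(aq)
Q = [Cr³⁺]^2·[Pb²⁺]^3 / ([Cr₂O₇²⁻]·[H⁺]^14); log Q = 35.848.
E = E° − (0.0592/n) log Q = +1.51 − (0.0592/6)(35.848) = +1.156 V.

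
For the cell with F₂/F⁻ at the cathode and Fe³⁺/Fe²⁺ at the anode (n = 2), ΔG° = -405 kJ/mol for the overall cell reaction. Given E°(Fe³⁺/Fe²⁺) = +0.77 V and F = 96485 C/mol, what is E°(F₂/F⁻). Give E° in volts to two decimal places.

E°cell = −ΔG°/(nF) = −(-405×10³)/((2)(96485)) = +2.099 V.
Since F₂/F⁻ is the cathode and Fe³⁺/Fe²⁺ the anode, E°cell = E°(F₂/F⁻) − E°(Fe³⁺/Fe²⁺).
So E°(F₂/F⁻) = E°cell + E°(Fe³⁺/Fe²⁺) = +2.099 + (+0.77) = +2.87 V.

+2.87 V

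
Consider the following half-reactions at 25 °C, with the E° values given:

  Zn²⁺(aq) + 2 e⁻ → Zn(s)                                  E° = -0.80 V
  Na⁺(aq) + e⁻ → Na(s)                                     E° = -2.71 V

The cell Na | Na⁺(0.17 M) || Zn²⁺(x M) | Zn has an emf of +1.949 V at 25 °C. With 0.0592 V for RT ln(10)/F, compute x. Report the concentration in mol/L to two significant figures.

0.60 M

Zn²⁺/Zn is the cathode, Na⁺/Na the anode: E°cell = +1.91 V, n = 2.
Overall reaction: Zn²⁺(aq) + 2 Na(s) → Zn(s) + 2 Na⁺(aq); Q = [Na⁺]^2/[Zn²⁺]^1.
From E = E° − (0.0592/n) log Q: log Q = (E° − E)·n/0.0592 = (+1.91 − (+1.949))·2/0.0592 = -1.3176.
So 1·log[Zn²⁺] = 2·log(0.17) − log Q = -1.5391 − (-1.3176) = -0.2215; [Zn²⁺] = 10^(-0.2215) ≈ 0.60 M.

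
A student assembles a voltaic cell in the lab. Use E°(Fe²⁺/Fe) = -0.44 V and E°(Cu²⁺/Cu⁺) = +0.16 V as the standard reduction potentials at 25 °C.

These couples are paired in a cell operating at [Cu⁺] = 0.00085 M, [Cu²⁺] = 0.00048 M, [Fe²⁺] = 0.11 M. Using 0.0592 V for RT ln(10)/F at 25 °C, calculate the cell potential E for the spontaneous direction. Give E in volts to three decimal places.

Cu²⁺/Cu⁺ is the cathode (higher E°), Fe²⁺/Fe the anode: E°cell = +0.16 − (-0.44) = +0.60 V, n = 2.
Overall: 2 Cu²⁺(aq) + Fe(s) → 2 Cu⁺(aq) + Fe²⁺(aq)
Q = [Cu⁺]^2·[Fe²⁺] / ([Cu²⁺]^2); log Q = -0.462.
E = E° − (0.0592/n) log Q = +0.60 − (0.0592/2)(-0.462) = +0.614 V.

+0.614 V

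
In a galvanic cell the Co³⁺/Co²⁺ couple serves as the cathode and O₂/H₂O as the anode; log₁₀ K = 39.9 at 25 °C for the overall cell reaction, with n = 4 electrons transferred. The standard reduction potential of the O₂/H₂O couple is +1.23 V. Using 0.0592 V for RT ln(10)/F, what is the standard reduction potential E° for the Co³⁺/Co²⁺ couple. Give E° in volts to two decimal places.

E°cell = (0.0592/n)·log K = (0.0592/4)(39.9) = +0.591 V.
Since Co³⁺/Co²⁺ is the cathode and O₂/H₂O the anode, E°cell = E°(Co³⁺/Co²⁺) − E°(O₂/H₂O).
So E°(Co³⁺/Co²⁺) = E°cell + E°(O₂/H₂O) = +0.591 + (+1.23) = +1.82 V.

+1.82 V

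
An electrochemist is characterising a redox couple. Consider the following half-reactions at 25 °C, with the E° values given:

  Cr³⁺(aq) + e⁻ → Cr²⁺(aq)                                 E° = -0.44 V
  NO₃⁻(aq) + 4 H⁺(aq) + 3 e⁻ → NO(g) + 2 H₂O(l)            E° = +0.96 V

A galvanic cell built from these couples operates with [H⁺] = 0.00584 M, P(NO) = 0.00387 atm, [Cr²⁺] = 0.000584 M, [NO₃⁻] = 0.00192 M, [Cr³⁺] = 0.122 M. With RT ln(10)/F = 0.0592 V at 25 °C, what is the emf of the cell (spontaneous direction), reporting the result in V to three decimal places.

NO₃⁻/NO is the cathode (higher E°), Cr³⁺/Cr²⁺ the anode: E°cell = +0.96 − (-0.44) = +1.40 V, n = 3.
Overall: NO₃⁻(aq) + 4 H⁺(aq) + 3 Cr²⁺(aq) → NO(g) + 2 H₂O(l) + 3 Cr³⁺(aq)
Q = P(NO)·[Cr³⁺]^3 / ([NO₃⁻]·[H⁺]^4·[Cr²⁺]^3); log Q = 16.199.
E = E° − (0.0592/n) log Q = +1.40 − (0.0592/3)(16.199) = +1.080 V.

+1.080 V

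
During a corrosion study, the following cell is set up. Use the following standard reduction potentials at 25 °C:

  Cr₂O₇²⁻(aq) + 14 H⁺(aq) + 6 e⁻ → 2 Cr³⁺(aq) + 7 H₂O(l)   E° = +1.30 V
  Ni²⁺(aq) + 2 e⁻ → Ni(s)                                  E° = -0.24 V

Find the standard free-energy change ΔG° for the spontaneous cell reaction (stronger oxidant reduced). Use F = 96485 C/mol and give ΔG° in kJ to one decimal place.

Cr₂O₇²⁻/Cr³⁺ (E° = +1.30 V) is the cathode; Ni²⁺/Ni (E° = -0.24 V) is the anode, so E°cell = +1.54 V.
Balancing electrons gives n = 6 (lcm of 6 and 2).
ΔG° = −nFE° = −(6)(96485)(+1.54) = -891,521 J = -891.5 kJ.

-891.5 kJ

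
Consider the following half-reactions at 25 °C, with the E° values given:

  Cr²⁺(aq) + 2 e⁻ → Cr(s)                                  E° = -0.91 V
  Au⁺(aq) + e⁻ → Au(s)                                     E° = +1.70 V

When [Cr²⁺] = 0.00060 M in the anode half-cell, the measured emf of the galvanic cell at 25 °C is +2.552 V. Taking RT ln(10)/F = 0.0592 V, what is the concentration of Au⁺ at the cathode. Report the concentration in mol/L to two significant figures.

Au⁺/Au is the cathode, Cr²⁺/Cr the anode: E°cell = +2.61 V, n = 2.
Overall reaction: 2 Au⁺(aq) + Cr(s) → 2 Au(s) + Cr²⁺(aq); Q = [Cr²⁺]^1/[Au⁺]^2.
From E = E° − (0.0592/n) log Q: log Q = (E° − E)·n/0.0592 = (+2.61 − (+2.552))·2/0.0592 = 1.9595.
So 2·log[Au⁺] = 1·log(0.0006) − log Q = -3.2218 − (1.9595) = -5.1813; log[Au⁺] = -5.1813 / 2 = -2.5907; [Au⁺] = 10^(-2.5907) ≈ 0.0026 M.

0.0026 M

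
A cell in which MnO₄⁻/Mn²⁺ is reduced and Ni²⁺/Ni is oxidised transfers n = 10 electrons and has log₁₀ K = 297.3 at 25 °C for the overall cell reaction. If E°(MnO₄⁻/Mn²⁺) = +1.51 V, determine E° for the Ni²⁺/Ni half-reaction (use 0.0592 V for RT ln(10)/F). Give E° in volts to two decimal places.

E°cell = (0.0592/n)·log K = (0.0592/10)(297.3) = +1.760 V.
Since MnO₄⁻/Mn²⁺ is the cathode and Ni²⁺/Ni the anode, E°cell = E°(MnO₄⁻/Mn²⁺) − E°(Ni²⁺/Ni).
So E°(Ni²⁺/Ni) = E°(MnO₄⁻/Mn²⁺) − E°cell = (+1.51) − (+1.760) = -0.25 V.

-0.25 V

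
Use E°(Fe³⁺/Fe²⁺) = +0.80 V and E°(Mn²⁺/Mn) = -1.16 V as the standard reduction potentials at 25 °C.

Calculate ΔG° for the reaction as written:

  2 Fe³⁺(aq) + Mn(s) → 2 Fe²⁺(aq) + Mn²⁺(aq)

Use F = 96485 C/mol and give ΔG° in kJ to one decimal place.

As written, Fe³⁺/Fe²⁺ is reduced (cathode) and Mn²⁺/Mn is oxidised (anode), so E°cell = (+0.80) − (-1.16) = +1.96 V.
Balancing electrons gives n = 2.
ΔG° = −nFE° = −(2)(96485)(+1.96) = -378,221 J = -378.2 kJ.

-378.2 kJ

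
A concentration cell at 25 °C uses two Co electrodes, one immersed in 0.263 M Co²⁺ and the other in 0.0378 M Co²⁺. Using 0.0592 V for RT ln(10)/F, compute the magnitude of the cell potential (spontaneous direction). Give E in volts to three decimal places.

+0.025 V

For a concentration cell E°cell = 0. The 0.263 M side is the cathode (reduction is favoured where [Co²⁺] is higher).
With n = 2, E = −(0.0592/2) log([Co²⁺]ₐₙ/[Co²⁺]꜀ₐₜ) = −(0.0592/2) log(0.0378/0.263) = −(0.0592/2)(-0.842) = +0.025 V.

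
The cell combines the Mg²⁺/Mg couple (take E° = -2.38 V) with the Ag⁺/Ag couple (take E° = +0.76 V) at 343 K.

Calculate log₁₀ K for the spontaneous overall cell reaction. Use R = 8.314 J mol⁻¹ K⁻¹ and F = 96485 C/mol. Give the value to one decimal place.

Cathode: Ag⁺/Ag; anode: Mg²⁺/Mg. E°cell = (+0.76) − (-2.38) = +3.14 V, with n = 2.
ΔG° = −nFE° = −RT ln K, so ln K = nFE°/(RT) = (2)(96485)(+3.14) / ((8.314)(343)) = 212.479.
log₁₀ K = 212.479 / ln 10 = 92.3.

92.3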